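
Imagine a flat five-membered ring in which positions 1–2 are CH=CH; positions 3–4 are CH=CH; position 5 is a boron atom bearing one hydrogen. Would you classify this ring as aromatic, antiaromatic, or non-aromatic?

Check conjugation: the double-bond atoms are sp², each contributing one p electron; the boron has an empty p orbital — every position has a p orbital, so the cyclic π system is continuous.
π-electron count: 2 × 2 = 4 from the double-bond units + 0 from the BH atom = 4.
4 = 4(1); a planar, fully conjugated 4n system is antiaromatic.
(The species described is borole.)

Antiaromatic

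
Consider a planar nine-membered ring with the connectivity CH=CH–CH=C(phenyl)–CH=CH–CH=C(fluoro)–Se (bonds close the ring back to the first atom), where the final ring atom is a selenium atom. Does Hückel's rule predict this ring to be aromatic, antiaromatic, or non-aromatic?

Aromatic

Every ring atom contributes a p orbital perpendicular to the ring (the double-bond atoms are sp², each contributing one p electron; the selenium donates one lone pair from its p orbital), so the π system is cyclic and fully conjugated.
Adding the contributions, 4 × 2 = 8 from the double-bond units + 2 from the Se atom = 10.
That gives a 4n+2 count (10, n = 2).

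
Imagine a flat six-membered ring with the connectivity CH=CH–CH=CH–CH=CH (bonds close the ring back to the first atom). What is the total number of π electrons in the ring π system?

6

All ring atoms are sp² and supply a p orbital to the ring (the double-bond atoms are sp², each contributing one p electron); the conjugation is uninterrupted.
π-electron count: 3 × 2 = 6 from the 3 double-bond units.
(The species described is benzene.)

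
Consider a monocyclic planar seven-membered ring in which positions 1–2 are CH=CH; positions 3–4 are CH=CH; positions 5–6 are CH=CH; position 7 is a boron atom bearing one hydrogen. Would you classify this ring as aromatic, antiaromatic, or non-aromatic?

Aromatic

Every ring atom contributes a p orbital perpendicular to the ring (each doubly-bonded ring atom is sp² with one p-orbital electron; the boron has an empty p orbital), so the π system is cyclic and fully conjugated.
π-electron count: 3 × 2 = 6 from the double-bond units + 0 from the BH atom = 6.
6 = 4(1) + 2, which satisfies Hückel's 4n+2 rule.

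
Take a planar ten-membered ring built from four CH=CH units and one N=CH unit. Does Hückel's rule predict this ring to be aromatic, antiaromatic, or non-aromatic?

Every ring atom contributes a p orbital perpendicular to the ring (the double-bond atoms are sp², each contributing one p electron; each =N– nitrogen is pyridine-type (lone pair in the sp² plane, one electron in the p orbital)), so the π system is cyclic and fully conjugated.
Counting π electrons: 5 × 2 = 10 from the 5 double-bond units.
With 10 π electrons (n = 2), the Hückel 4n+2 condition holds.

Aromatic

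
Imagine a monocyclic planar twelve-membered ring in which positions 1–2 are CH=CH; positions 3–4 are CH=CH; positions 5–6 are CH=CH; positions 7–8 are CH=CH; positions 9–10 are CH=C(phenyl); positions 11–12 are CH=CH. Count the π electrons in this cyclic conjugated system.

Check conjugation: the double-bond atoms are sp², each contributing one p electron — every position has a p orbital, so the cyclic π system is continuous.
Adding the contributions, 6 × 2 = 12 from the 6 double-bond units.

12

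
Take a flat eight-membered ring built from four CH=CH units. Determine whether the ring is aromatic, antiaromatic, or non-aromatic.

Antiaromatic

Every ring atom contributes a p orbital perpendicular to the ring (each doubly-bonded ring atom is sp² with one p-orbital electron), so the π system is cyclic and fully conjugated.
π-electron count: 4 × 2 = 8 from the 4 double-bond units.
A 4n π count (8, n = 2) in a planar conjugated ring means antiaromatic.
This is cyclooctatetraene.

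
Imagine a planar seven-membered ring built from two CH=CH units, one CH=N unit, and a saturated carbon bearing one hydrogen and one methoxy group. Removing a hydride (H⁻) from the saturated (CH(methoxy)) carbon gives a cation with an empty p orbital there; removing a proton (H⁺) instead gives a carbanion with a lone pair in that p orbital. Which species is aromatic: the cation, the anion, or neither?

In either ion the ring is fully conjugated: every atom, including the new sp² carbon, supplies a p orbital.
Cation: 3 × 2 + 0 = 6 π electrons → 4(1)+2, aromatic.
Anion: 3 × 2 + 2 = 8 π electrons → 4(2), antiaromatic.

The cation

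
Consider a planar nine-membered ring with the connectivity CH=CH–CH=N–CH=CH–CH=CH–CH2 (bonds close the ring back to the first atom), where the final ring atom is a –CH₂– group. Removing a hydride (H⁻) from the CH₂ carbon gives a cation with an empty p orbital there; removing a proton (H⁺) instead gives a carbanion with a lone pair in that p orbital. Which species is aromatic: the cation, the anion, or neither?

The anion

In both ions every ring atom is sp² and contributes a p orbital, so both rings are fully conjugated.
Cation: 4 × 2 + 0 = 8 π electrons → 4(2), antiaromatic.
Anion: 4 × 2 + 2 = 10 π electrons → 4(2)+2, aromatic.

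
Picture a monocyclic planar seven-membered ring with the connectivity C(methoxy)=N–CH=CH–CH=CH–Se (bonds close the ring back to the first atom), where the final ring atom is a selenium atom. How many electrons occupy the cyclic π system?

Every ring atom contributes a p orbital perpendicular to the ring (each doubly-bonded ring atom is sp² with one p-orbital electron; each sp² =N– keeps its lone pair in-plane and puts one electron into the π system; the selenium donates one lone pair from its p orbital), so the π system is cyclic and fully conjugated.
Counting π electrons: 3 × 2 = 6 from the double-bond units + 2 from the Se atom = 8.

8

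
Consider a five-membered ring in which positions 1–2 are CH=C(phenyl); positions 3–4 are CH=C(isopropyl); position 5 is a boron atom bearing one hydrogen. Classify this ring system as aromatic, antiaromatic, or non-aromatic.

Antiaromatic

The p orbitals form a continuous loop: the double-bond atoms are sp², each contributing one p electron; the boron has an empty p orbital. The ring is fully conjugated.
π-electron count: 2 × 2 = 4 from the double-bond units + 0 from the BH atom = 4.
4 is a 4n count (n = 1), so the planar conjugated ring is antiaromatic.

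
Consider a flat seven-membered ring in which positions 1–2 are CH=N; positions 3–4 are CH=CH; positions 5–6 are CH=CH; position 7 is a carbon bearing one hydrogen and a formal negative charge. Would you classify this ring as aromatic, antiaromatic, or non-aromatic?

All ring atoms are sp² and supply a p orbital to the ring (each doubly-bonded ring atom is sp² with one p-orbital electron; each sp² =N– keeps its lone pair in-plane and puts one electron into the π system; the carbanion's lone pair occupies the p orbital); the conjugation is uninterrupted.
Tallying contributions gives 3 × 2 = 6 from the double-bond units + 2 from the CH(-) atom = 8.
8 is a 4n count (n = 2), so the planar conjugated ring is antiaromatic.

Antiaromatic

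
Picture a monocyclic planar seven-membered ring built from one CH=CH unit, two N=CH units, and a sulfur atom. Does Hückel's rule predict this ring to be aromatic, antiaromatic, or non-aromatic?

Every ring atom contributes a p orbital perpendicular to the ring (every atom in a ring double bond is sp² and brings one electron to the p orbital; each sp² =N– keeps its lone pair in-plane and puts one electron into the π system; the sulfur donates one lone pair from its p orbital), so the π system is cyclic and fully conjugated.
π-electron count: 3 × 2 = 6 from the double-bond units + 2 from the S atom = 8.
8 = 4(2); a planar, fully conjugated 4n system is antiaromatic.

Antiaromatic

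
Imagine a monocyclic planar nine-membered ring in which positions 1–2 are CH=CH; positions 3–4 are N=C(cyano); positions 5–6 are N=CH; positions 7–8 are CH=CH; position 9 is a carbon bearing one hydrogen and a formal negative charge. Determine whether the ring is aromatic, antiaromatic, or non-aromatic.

Aromatic

Check conjugation: the double-bond atoms are sp², each contributing one p electron; the doubly-bonded nitrogens are pyridine-type — their lone pairs lie in the ring plane, leaving one electron in the p orbital; the carbanion's lone pair occupies the p orbital — every position has a p orbital, so the cyclic π system is continuous.
Counting π electrons: 4 × 2 = 8 from the double-bond units + 2 from the CH(-) atom = 10.
That gives a 4n+2 count (10, n = 2).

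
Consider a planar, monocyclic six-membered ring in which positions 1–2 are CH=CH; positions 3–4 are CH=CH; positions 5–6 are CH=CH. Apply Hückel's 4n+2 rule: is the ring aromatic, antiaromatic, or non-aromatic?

Every ring atom contributes a p orbital perpendicular to the ring (each doubly-bonded ring atom is sp² with one p-orbital electron), so the π system is cyclic and fully conjugated.
Tallying contributions gives 3 × 2 = 6 from the 3 double-bond units.
That gives a 4n+2 count (6, n = 1).
(The species described is benzene.)

Aromatic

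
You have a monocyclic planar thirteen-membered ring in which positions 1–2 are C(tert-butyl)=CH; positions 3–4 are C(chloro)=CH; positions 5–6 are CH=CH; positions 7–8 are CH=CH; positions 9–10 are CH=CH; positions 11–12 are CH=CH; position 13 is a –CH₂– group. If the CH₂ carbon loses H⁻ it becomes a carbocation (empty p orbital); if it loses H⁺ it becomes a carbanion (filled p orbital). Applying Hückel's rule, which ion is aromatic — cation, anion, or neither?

In both ions every ring atom is sp² and contributes a p orbital, so both rings are fully conjugated.
Cation: 6 × 2 + 0 = 12 π electrons → 4(3), antiaromatic.
Anion: 6 × 2 + 2 = 14 π electrons → 4(3)+2, aromatic.

The anion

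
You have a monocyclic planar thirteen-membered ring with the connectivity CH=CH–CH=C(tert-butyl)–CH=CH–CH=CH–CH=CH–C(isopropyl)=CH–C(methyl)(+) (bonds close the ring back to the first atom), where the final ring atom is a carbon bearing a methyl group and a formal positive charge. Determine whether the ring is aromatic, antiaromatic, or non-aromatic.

Every ring atom contributes a p orbital perpendicular to the ring (the double-bond atoms are sp², each contributing one p electron; the carbocation has an empty p orbital), so the π system is cyclic and fully conjugated.
Counting π electrons: 6 × 2 = 12 from the double-bond units + 0 from the C(methyl)(+) atom = 12.
12 is a 4n count (n = 3), so the planar conjugated ring is antiaromatic.

Antiaromatic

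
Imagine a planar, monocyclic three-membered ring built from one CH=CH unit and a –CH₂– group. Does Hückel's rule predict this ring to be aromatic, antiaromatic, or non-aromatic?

The CH2 carbon is saturated: the tetrahedral CH₂ carbon is sp³ and has no p orbital in the ring π system. Conjugation is not continuous around the ring.
A ring that is not fully conjugated cannot be aromatic or antiaromatic regardless of its π-electron count.

Non-aromatic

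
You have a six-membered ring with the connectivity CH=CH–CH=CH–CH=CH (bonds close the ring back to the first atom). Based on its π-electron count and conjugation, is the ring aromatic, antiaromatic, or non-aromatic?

Aromatic

Every ring atom contributes a p orbital perpendicular to the ring (each doubly-bonded ring atom is sp² with one p-orbital electron), so the π system is cyclic and fully conjugated.
Tallying contributions gives 3 × 2 = 6 from the 3 double-bond units.
6 = 4(1) + 2, which satisfies Hückel's 4n+2 rule.
This is benzene.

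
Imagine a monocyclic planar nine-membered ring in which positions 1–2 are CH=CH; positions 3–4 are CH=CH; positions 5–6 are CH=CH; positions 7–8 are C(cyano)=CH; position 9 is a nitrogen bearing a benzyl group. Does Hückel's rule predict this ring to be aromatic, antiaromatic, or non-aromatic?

Aromatic

The p orbitals form a continuous loop: the double-bond atoms are sp², each contributing one p electron; the pyrrole-type nitrogen donates its lone pair from the p orbital. The ring is fully conjugated.
Adding the contributions, 4 × 2 = 8 from the double-bond units + 2 from the N(benzyl) atom = 10.
That gives a 4n+2 count (10, n = 2).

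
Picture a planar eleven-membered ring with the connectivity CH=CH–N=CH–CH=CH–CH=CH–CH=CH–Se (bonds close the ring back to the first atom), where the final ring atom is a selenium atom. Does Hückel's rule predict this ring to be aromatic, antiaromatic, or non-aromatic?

All ring atoms are sp² and supply a p orbital to the ring (each doubly-bonded ring atom is sp² with one p-orbital electron; each =N– nitrogen is pyridine-type (lone pair in the sp² plane, one electron in the p orbital); the selenium donates one lone pair from its p orbital); the conjugation is uninterrupted.
π-electron count: 5 × 2 = 10 from the double-bond units + 2 from the Se atom = 12.
A 4n π count (12, n = 3) in a planar conjugated ring means antiaromatic.

Antiaromatic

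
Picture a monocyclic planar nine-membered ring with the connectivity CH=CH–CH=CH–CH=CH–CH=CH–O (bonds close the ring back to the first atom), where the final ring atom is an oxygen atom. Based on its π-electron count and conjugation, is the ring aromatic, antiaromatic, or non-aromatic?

Aromatic

All ring atoms are sp² and supply a p orbital to the ring (each doubly-bonded ring atom is sp² with one p-orbital electron; the oxygen donates one lone pair from its p orbital); the conjugation is uninterrupted.
Tallying contributions gives 4 × 2 = 8 from the double-bond units + 2 from the O atom = 10.
Since 10 = 4·2 + 2, the ring meets the 4n+2 criterion.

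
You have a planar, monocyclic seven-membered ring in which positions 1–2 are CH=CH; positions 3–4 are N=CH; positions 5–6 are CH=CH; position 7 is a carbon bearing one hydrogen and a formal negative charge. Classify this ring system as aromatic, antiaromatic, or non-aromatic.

Every ring atom contributes a p orbital perpendicular to the ring (the double-bond atoms are sp², each contributing one p electron; each sp² =N– keeps its lone pair in-plane and puts one electron into the π system; the carbanion's lone pair occupies the p orbital), so the π system is cyclic and fully conjugated.
Tallying contributions gives 3 × 2 = 6 from the double-bond units + 2 from the CH(-) atom = 8.
With 8 = 4·2 π electrons, Hückel's rule classifies the planar ring as antiaromatic.

Antiaromatic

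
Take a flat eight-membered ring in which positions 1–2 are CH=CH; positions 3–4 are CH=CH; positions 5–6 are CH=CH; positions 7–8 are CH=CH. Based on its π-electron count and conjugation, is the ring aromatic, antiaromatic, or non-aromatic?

Antiaromatic

The p orbitals form a continuous loop: each doubly-bonded ring atom is sp² with one p-orbital electron. The ring is fully conjugated.
π-electron count: 4 × 2 = 8 from the 4 double-bond units.
8 is a 4n count (n = 2), so the planar conjugated ring is antiaromatic.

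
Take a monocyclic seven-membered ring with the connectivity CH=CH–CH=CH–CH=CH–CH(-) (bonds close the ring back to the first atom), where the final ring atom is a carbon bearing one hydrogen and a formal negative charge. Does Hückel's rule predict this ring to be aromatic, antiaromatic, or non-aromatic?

Check conjugation: the double-bond atoms are sp², each contributing one p electron; the carbanion's lone pair occupies the p orbital — every position has a p orbital, so the cyclic π system is continuous.
Counting π electrons: 3 × 2 = 6 from the double-bond units + 2 from the CH(-) atom = 8.
With 8 = 4·2 π electrons, Hückel's rule classifies the planar ring as antiaromatic.
(The species described is the cycloheptatrienyl anion.)

Antiaromatic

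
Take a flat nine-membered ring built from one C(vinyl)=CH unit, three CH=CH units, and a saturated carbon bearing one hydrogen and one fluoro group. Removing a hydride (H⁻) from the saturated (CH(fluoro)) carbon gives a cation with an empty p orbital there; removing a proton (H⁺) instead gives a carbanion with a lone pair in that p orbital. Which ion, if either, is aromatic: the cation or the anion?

Once that carbon is sp², every ring atom has a p orbital and both ions are fully conjugated.
Cation: 4 × 2 + 0 = 8 π electrons → 4(2), antiaromatic.
Anion: 4 × 2 + 2 = 10 π electrons → 4(2)+2, aromatic.

The anion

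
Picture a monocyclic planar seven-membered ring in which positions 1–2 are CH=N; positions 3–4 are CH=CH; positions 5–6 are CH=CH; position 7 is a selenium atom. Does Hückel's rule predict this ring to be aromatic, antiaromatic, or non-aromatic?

All ring atoms are sp² and supply a p orbital to the ring (the double-bond atoms are sp², each contributing one p electron; each sp² =N– keeps its lone pair in-plane and puts one electron into the π system; the selenium donates one lone pair from its p orbital); the conjugation is uninterrupted.
Counting π electrons: 3 × 2 = 6 from the double-bond units + 2 from the Se atom = 8.
A 4n π count (8, n = 2) in a planar conjugated ring means antiaromatic.

Antiaromatic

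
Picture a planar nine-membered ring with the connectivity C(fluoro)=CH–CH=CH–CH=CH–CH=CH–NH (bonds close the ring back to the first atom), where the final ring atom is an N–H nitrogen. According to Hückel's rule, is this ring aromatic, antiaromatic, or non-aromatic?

Aromatic

Check conjugation: the double-bond atoms are sp², each contributing one p electron; the pyrrole-type nitrogen donates its lone pair from the p orbital — every position has a p orbital, so the cyclic π system is continuous.
Adding the contributions, 4 × 2 = 8 from the double-bond units + 2 from the NH atom = 10.
With 10 π electrons (n = 2), the Hückel 4n+2 condition holds.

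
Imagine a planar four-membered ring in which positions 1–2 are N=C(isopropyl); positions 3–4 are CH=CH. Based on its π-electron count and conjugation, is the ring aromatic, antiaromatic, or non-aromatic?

Check conjugation: each doubly-bonded ring atom is sp² with one p-orbital electron; each sp² =N– keeps its lone pair in-plane and puts one electron into the π system — every position has a p orbital, so the cyclic π system is continuous.
Adding the contributions, 2 × 2 = 4 from the 2 double-bond units.
4 = 4(1); a planar, fully conjugated 4n system is antiaromatic.

Antiaromatic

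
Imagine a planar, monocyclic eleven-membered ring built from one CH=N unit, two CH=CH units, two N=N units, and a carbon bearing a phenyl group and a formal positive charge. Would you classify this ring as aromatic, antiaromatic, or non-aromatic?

Aromatic

Check conjugation: the double-bond atoms are sp², each contributing one p electron; each sp² =N– keeps its lone pair in-plane and puts one electron into the π system; the carbocation has an empty p orbital — every position has a p orbital, so the cyclic π system is continuous.
Tallying contributions gives 5 × 2 = 10 from the double-bond units + 0 from the C(phenyl)(+) atom = 10.
Since 10 = 4·2 + 2, the ring meets the 4n+2 criterion.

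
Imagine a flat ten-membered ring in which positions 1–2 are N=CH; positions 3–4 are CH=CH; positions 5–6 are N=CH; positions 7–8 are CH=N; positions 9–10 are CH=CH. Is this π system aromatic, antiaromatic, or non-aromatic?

Aromatic

The p orbitals form a continuous loop: the double-bond atoms are sp², each contributing one p electron; the doubly-bonded nitrogens are pyridine-type — their lone pairs lie in the ring plane, leaving one electron in the p orbital. The ring is fully conjugated.
Tallying contributions gives 5 × 2 = 10 from the 5 double-bond units.
Since 10 = 4·2 + 2, the ring meets the 4n+2 criterion.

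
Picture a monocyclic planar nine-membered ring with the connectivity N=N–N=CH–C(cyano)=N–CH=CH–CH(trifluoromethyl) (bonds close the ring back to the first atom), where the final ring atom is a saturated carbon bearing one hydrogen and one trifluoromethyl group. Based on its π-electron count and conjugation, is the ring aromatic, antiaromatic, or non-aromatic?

Non-aromatic

The CH(trifluoromethyl) carbon is saturated: that saturated carbon is sp³ and has no p orbital in the ring π system. Conjugation is not continuous around the ring.
Broken conjugation rules out both aromaticity and antiaromaticity.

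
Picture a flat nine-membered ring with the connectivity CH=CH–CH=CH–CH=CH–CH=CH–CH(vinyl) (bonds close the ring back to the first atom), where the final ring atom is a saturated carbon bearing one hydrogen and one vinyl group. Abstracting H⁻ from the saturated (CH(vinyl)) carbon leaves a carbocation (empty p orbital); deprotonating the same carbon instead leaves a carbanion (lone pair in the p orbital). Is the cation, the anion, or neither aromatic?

The anion

Once that carbon is sp², every ring atom has a p orbital and both ions are fully conjugated.
Cation: 4 × 2 + 0 = 8 π electrons → 4(2), antiaromatic.
Anion: 4 × 2 + 2 = 10 π electrons → 4(2)+2, aromatic.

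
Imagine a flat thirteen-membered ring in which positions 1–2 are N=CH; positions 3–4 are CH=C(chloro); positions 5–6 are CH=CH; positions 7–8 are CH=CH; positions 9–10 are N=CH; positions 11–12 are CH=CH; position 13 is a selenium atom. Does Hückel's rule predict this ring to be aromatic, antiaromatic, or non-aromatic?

The p orbitals form a continuous loop: each doubly-bonded ring atom is sp² with one p-orbital electron; each =N– nitrogen is pyridine-type (lone pair in the sp² plane, one electron in the p orbital); the selenium donates one lone pair from its p orbital. The ring is fully conjugated.
Counting π electrons: 6 × 2 = 12 from the double-bond units + 2 from the Se atom = 14.
Since 14 = 4·3 + 2, the ring meets the 4n+2 criterion.

Aromatic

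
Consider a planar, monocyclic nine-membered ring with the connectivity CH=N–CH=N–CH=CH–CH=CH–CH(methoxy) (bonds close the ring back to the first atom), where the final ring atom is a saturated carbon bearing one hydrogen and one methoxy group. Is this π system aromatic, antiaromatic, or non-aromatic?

The CH(methoxy) position has four σ bonds — that saturated carbon is sp³ and has no p orbital in the ring π system — so the cyclic conjugation is interrupted.
Without a continuous loop of overlapping p orbitals the Hückel electron count never comes into play.

Non-aromatic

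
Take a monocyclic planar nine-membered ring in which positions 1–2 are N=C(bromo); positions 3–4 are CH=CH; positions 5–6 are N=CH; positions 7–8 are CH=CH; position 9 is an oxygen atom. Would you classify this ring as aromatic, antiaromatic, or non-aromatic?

All ring atoms are sp² and supply a p orbital to the ring (the double-bond atoms are sp², each contributing one p electron; the doubly-bonded nitrogens are pyridine-type — their lone pairs lie in the ring plane, leaving one electron in the p orbital; the oxygen donates one lone pair from its p orbital); the conjugation is uninterrupted.
Tallying contributions gives 4 × 2 = 8 from the double-bond units + 2 from the O atom = 10.
That gives a 4n+2 count (10, n = 2).

Aromatic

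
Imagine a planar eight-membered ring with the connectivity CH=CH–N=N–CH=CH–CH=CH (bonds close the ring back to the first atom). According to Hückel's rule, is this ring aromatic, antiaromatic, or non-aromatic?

Antiaromatic

All ring atoms are sp² and supply a p orbital to the ring (every atom in a ring double bond is sp² and brings one electron to the p orbital; each sp² =N– keeps its lone pair in-plane and puts one electron into the π system); the conjugation is uninterrupted.
Tallying contributions gives 4 × 2 = 8 from the 4 double-bond units.
8 = 4(2); a planar, fully conjugated 4n system is antiaromatic.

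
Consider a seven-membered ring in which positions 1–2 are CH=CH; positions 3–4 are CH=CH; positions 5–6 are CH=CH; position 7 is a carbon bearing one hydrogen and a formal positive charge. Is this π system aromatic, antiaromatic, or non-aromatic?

Aromatic

The p orbitals form a continuous loop: each doubly-bonded ring atom is sp² with one p-orbital electron; the carbocation has an empty p orbital. The ring is fully conjugated.
Adding the contributions, 3 × 2 = 6 from the double-bond units + 0 from the CH(+) atom = 6.
Since 6 = 4·1 + 2, the ring meets the 4n+2 criterion.
(This ring is the tropylium cation.)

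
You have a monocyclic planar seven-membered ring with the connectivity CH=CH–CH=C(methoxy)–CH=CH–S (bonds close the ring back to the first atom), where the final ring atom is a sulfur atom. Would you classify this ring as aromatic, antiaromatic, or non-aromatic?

Antiaromatic

All ring atoms are sp² and supply a p orbital to the ring (the double-bond atoms are sp², each contributing one p electron; the sulfur donates one lone pair from its p orbital); the conjugation is uninterrupted.
Adding the contributions, 3 × 2 = 6 from the double-bond units + 2 from the S atom = 8.
A 4n π count (8, n = 2) in a planar conjugated ring means antiaromatic.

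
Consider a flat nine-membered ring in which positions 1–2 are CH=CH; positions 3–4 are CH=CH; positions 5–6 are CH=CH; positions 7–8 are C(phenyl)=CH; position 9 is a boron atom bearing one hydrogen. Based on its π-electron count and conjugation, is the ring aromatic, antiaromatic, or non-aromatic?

Antiaromatic

Check conjugation: each doubly-bonded ring atom is sp² with one p-orbital electron; the boron has an empty p orbital — every position has a p orbital, so the cyclic π system is continuous.
Counting π electrons: 4 × 2 = 8 from the double-bond units + 0 from the BH atom = 8.
With 8 = 4·2 π electrons, Hückel's rule classifies the planar ring as antiaromatic.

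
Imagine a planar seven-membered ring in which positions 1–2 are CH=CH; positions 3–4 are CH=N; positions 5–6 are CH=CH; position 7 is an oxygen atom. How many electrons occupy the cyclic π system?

8

All ring atoms are sp² and supply a p orbital to the ring (each doubly-bonded ring atom is sp² with one p-orbital electron; each =N– nitrogen is pyridine-type (lone pair in the sp² plane, one electron in the p orbital); the oxygen donates one lone pair from its p orbital); the conjugation is uninterrupted.
Tallying contributions gives 3 × 2 = 6 from the double-bond units + 2 from the O atom = 8.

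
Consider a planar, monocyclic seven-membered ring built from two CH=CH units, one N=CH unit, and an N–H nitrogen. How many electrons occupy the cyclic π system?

Every ring atom contributes a p orbital perpendicular to the ring (every atom in a ring double bond is sp² and brings one electron to the p orbital; the doubly-bonded nitrogens are pyridine-type — their lone pairs lie in the ring plane, leaving one electron in the p orbital; the pyrrole-type nitrogen donates its lone pair from the p orbital), so the π system is cyclic and fully conjugated.
Counting π electrons: 3 × 2 = 6 from the double-bond units + 2 from the NH atom = 8.

8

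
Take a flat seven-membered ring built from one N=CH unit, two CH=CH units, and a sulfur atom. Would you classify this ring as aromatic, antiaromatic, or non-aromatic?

Antiaromatic

All ring atoms are sp² and supply a p orbital to the ring (every atom in a ring double bond is sp² and brings one electron to the p orbital; each =N– nitrogen is pyridine-type (lone pair in the sp² plane, one electron in the p orbital); the sulfur donates one lone pair from its p orbital); the conjugation is uninterrupted.
π-electron count: 3 × 2 = 6 from the double-bond units + 2 from the S atom = 8.
8 = 4(2); a planar, fully conjugated 4n system is antiaromatic.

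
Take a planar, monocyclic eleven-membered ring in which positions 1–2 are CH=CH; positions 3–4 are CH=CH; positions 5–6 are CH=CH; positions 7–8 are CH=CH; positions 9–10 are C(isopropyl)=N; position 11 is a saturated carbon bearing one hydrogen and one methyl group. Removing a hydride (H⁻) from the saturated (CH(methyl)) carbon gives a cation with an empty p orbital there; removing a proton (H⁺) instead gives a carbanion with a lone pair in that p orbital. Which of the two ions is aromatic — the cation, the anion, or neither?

The cation

In either ion the ring is fully conjugated: every atom, including the new sp² carbon, supplies a p orbital.
Cation: 5 × 2 + 0 = 10 π electrons → 4(2)+2, aromatic.
Anion: 5 × 2 + 2 = 12 π electrons → 4(3), antiaromatic.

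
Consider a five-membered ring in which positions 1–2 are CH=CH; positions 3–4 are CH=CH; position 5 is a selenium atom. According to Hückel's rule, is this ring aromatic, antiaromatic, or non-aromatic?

Aromatic

All ring atoms are sp² and supply a p orbital to the ring (each doubly-bonded ring atom is sp² with one p-orbital electron; the selenium donates one lone pair from its p orbital); the conjugation is uninterrupted.
π-electron count: 2 × 2 = 4 from the double-bond units + 2 from the Se atom = 6.
6 = 4(1) + 2, which satisfies Hückel's 4n+2 rule.
(This ring is selenophene.)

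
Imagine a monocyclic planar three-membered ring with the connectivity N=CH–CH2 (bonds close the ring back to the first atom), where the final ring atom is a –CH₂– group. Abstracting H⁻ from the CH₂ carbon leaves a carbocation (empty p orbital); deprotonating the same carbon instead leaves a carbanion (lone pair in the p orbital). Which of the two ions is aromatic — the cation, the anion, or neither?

In either ion the ring is fully conjugated: every atom, including the new sp² carbon, supplies a p orbital.
Cation: 1 × 2 + 0 = 2 π electrons → 4(0)+2, aromatic.
Anion: 1 × 2 + 2 = 4 π electrons → 4(1), antiaromatic.

The cation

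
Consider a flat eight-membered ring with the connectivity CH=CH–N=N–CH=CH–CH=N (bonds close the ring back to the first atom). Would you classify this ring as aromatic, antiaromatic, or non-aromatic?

All ring atoms are sp² and supply a p orbital to the ring (each doubly-bonded ring atom is sp² with one p-orbital electron; the doubly-bonded nitrogens are pyridine-type — their lone pairs lie in the ring plane, leaving one electron in the p orbital); the conjugation is uninterrupted.
Adding the contributions, 4 × 2 = 8 from the 4 double-bond units.
A 4n π count (8, n = 2) in a planar conjugated ring means antiaromatic.

Antiaromatic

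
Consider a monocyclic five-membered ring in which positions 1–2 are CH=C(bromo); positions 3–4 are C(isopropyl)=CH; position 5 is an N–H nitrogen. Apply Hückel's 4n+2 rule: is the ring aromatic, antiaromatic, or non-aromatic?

Every ring atom contributes a p orbital perpendicular to the ring (each doubly-bonded ring atom is sp² with one p-orbital electron; the pyrrole-type nitrogen donates its lone pair from the p orbital), so the π system is cyclic and fully conjugated.
Tallying contributions gives 2 × 2 = 4 from the double-bond units + 2 from the NH atom = 6.
6 = 4(1) + 2, which satisfies Hückel's 4n+2 rule.

Aromatic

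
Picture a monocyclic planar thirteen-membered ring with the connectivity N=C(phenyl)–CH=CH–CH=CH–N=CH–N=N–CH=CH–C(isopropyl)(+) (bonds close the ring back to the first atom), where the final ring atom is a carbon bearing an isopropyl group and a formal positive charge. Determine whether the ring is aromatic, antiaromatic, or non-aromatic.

The p orbitals form a continuous loop: each doubly-bonded ring atom is sp² with one p-orbital electron; the doubly-bonded nitrogens are pyridine-type — their lone pairs lie in the ring plane, leaving one electron in the p orbital; the carbocation has an empty p orbital. The ring is fully conjugated.
Counting π electrons: 6 × 2 = 12 from the double-bond units + 0 from the C(isopropyl)(+) atom = 12.
With 12 = 4·3 π electrons, Hückel's rule classifies the planar ring as antiaromatic.

Antiaromatic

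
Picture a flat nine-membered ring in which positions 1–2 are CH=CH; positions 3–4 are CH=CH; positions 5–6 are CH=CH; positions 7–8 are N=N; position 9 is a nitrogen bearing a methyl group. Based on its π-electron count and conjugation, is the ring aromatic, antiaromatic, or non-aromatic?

Check conjugation: the double-bond atoms are sp², each contributing one p electron; each sp² =N– keeps its lone pair in-plane and puts one electron into the π system; the pyrrole-type nitrogen donates its lone pair from the p orbital — every position has a p orbital, so the cyclic π system is continuous.
π-electron count: 4 × 2 = 8 from the double-bond units + 2 from the N(methyl) atom = 10.
That gives a 4n+2 count (10, n = 2).

Aromatic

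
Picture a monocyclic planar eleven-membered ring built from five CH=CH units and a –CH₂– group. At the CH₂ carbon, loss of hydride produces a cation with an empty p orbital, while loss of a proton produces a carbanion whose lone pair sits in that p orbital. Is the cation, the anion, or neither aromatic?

The cation

Both ions have a continuous loop of p orbitals — each ring atom is sp².
Cation: 5 × 2 + 0 = 10 π electrons → 4(2)+2, aromatic.
Anion: 5 × 2 + 2 = 12 π electrons → 4(3), antiaromatic.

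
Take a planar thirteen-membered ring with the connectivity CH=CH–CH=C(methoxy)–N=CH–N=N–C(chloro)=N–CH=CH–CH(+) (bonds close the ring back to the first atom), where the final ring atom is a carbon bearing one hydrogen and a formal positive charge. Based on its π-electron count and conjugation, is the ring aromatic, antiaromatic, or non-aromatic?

Every ring atom contributes a p orbital perpendicular to the ring (every atom in a ring double bond is sp² and brings one electron to the p orbital; the doubly-bonded nitrogens are pyridine-type — their lone pairs lie in the ring plane, leaving one electron in the p orbital; the carbocation has an empty p orbital), so the π system is cyclic and fully conjugated.
Adding the contributions, 6 × 2 = 12 from the double-bond units + 0 from the CH(+) atom = 12.
12 is a 4n count (n = 3), so the planar conjugated ring is antiaromatic.

Antiaromatic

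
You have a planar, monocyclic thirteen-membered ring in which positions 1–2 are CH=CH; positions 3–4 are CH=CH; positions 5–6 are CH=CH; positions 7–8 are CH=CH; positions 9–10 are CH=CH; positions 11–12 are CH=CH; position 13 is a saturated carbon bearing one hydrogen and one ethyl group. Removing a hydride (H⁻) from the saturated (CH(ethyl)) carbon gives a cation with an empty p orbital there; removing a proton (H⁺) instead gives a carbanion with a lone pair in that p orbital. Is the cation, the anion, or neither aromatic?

The anion

In both ions every ring atom is sp² and contributes a p orbital, so both rings are fully conjugated.
Cation: 6 × 2 + 0 = 12 π electrons → 4(3), antiaromatic.
Anion: 6 × 2 + 2 = 14 π electrons → 4(3)+2, aromatic.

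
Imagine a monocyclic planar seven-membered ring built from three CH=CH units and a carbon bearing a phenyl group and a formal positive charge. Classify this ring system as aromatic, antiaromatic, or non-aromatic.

Aromatic

All ring atoms are sp² and supply a p orbital to the ring (the double-bond atoms are sp², each contributing one p electron; the carbocation has an empty p orbital); the conjugation is uninterrupted.
π-electron count: 3 × 2 = 6 from the double-bond units + 0 from the C(phenyl)(+) atom = 6.
Since 6 = 4·1 + 2, the ring meets the 4n+2 criterion.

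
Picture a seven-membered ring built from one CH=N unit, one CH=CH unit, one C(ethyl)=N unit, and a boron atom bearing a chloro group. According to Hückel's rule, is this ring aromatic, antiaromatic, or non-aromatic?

The p orbitals form a continuous loop: each doubly-bonded ring atom is sp² with one p-orbital electron; each =N– nitrogen is pyridine-type (lone pair in the sp² plane, one electron in the p orbital); the boron has an empty p orbital. The ring is fully conjugated.
Tallying contributions gives 3 × 2 = 6 from the double-bond units + 0 from the B(chloro) atom = 6.
With 6 π electrons (n = 1), the Hückel 4n+2 condition holds.

Aromatic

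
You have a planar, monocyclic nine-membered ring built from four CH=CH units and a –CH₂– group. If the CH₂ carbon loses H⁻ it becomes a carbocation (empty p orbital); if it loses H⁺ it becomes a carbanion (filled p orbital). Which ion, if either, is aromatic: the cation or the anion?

In both ions every ring atom is sp² and contributes a p orbital, so both rings are fully conjugated.
Cation: 4 × 2 + 0 = 8 π electrons → 4(2), antiaromatic.
Anion: 4 × 2 + 2 = 10 π electrons → 4(2)+2, aromatic.

The anion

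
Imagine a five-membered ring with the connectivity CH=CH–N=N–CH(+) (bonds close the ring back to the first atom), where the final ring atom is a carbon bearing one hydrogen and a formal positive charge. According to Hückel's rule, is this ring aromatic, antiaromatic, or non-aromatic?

Antiaromatic

The p orbitals form a continuous loop: every atom in a ring double bond is sp² and brings one electron to the p orbital; each =N– nitrogen is pyridine-type (lone pair in the sp² plane, one electron in the p orbital); the carbocation has an empty p orbital. The ring is fully conjugated.
Counting π electrons: 2 × 2 = 4 from the double-bond units + 0 from the CH(+) atom = 4.
4 is a 4n count (n = 1), so the planar conjugated ring is antiaromatic.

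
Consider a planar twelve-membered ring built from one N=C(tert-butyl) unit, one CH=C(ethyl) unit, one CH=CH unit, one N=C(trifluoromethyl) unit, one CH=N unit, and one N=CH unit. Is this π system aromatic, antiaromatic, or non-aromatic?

All ring atoms are sp² and supply a p orbital to the ring (the double-bond atoms are sp², each contributing one p electron; each =N– nitrogen is pyridine-type (lone pair in the sp² plane, one electron in the p orbital)); the conjugation is uninterrupted.
Adding the contributions, 6 × 2 = 12 from the 6 double-bond units.
A 4n π count (12, n = 3) in a planar conjugated ring means antiaromatic.

Antiaromatic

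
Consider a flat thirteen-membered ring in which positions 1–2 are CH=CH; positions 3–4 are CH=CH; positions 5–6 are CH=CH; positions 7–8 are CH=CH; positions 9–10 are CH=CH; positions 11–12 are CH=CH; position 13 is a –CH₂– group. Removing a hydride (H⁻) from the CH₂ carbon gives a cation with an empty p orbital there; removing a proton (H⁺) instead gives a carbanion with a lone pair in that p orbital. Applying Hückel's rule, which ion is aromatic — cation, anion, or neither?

In either ion the ring is fully conjugated: every atom, including the new sp² carbon, supplies a p orbital.
Cation: 6 × 2 + 0 = 12 π electrons → 4(3), antiaromatic.
Anion: 6 × 2 + 2 = 14 π electrons → 4(3)+2, aromatic.

The anion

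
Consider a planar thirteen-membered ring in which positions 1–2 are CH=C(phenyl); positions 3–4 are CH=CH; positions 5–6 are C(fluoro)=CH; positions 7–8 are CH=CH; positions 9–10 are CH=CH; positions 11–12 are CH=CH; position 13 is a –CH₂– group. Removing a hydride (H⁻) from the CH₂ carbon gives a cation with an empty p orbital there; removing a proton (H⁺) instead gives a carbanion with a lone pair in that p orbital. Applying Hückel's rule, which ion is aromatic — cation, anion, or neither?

In either ion the ring is fully conjugated: every atom, including the new sp² carbon, supplies a p orbital.
Cation: 6 × 2 + 0 = 12 π electrons → 4(3), antiaromatic.
Anion: 6 × 2 + 2 = 14 π electrons → 4(3)+2, aromatic.

The anion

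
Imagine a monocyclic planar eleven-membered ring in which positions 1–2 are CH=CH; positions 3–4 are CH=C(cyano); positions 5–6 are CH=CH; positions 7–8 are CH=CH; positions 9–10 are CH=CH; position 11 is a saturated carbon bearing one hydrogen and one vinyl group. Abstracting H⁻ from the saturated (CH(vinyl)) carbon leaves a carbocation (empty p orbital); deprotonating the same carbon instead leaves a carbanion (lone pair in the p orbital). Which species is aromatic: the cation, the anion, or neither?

The cation

In both ions every ring atom is sp² and contributes a p orbital, so both rings are fully conjugated.
Cation: 5 × 2 + 0 = 10 π electrons → 4(2)+2, aromatic.
Anion: 5 × 2 + 2 = 12 π electrons → 4(3), antiaromatic.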